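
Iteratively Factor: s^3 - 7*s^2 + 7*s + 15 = (s - 3)*(s^2 - 4*s - 5) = (s - 5)*(s - 3)*(s + 1)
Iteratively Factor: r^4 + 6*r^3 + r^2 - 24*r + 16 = (r + 4)*(r^3 + 2*r^2 - 7*r + 4) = (r - 1)*(r + 4)*(r^2 + 3*r - 4) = (r - 1)^2*(r + 4)*(r + 4)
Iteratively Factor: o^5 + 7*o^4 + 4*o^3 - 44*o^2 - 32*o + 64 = (o + 4)*(o^4 + 3*o^3 - 8*o^2 - 12*o + 16) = (o - 1)*(o + 4)*(o^3 + 4*o^2 - 4*o - 16) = (o - 1)*(o + 2)*(o + 4)*(o^2 + 2*o - 8) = (o - 1)*(o + 2)*(o + 4)^2*(o - 2)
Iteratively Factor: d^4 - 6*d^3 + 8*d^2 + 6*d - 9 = (d - 1)*(d^3 - 5*d^2 + 3*d + 9) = (d - 1)*(d + 1)*(d^2 - 6*d + 9) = (d - 3)*(d - 1)*(d + 1)*(d - 3)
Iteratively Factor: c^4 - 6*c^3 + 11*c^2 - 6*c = (c - 1)*(c^3 - 5*c^2 + 6*c) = (c - 2)*(c - 1)*(c^2 - 3*c) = (c - 3)*(c - 2)*(c - 1)*(c)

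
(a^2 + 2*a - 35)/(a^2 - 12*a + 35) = (a + 7)/(a - 7)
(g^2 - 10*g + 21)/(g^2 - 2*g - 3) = (g - 7)/(g + 1)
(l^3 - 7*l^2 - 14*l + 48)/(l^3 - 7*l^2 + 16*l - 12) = (l^2 - 5*l - 24)/(l^2 - 5*l + 6)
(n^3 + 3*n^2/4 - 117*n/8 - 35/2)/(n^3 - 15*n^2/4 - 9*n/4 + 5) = (n + 7/2)/(n - 1)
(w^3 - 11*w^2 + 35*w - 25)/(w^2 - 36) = (w^3 - 11*w^2 + 35*w - 25)/(w^2 - 36)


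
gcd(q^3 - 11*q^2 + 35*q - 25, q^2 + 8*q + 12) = 1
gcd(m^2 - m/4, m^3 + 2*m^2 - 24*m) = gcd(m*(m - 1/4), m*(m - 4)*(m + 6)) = m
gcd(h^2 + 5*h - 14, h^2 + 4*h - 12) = h - 2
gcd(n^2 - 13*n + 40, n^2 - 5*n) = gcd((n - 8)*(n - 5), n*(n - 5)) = n - 5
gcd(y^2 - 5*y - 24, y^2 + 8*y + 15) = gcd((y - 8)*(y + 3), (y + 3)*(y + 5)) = y + 3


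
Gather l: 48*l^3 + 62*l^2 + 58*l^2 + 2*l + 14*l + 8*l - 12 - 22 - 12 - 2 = 48*l^3 + 120*l^2 + 24*l - 48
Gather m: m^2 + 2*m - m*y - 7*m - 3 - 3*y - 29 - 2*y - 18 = m^2 + m*(-y - 5) - 5*y - 50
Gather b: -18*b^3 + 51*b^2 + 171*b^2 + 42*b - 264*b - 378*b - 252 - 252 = -18*b^3 + 222*b^2 - 600*b - 504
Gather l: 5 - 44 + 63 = 24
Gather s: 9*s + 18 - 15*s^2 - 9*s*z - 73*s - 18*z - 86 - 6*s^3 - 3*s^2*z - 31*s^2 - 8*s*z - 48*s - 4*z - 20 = -6*s^3 + s^2*(-3*z - 46) + s*(-17*z - 112) - 22*z - 88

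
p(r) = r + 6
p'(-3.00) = 1.00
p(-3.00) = 3.00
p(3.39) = 9.39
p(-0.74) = 5.26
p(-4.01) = 1.99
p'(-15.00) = 1.00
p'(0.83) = 1.00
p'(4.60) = 1.00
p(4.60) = 10.60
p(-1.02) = 4.98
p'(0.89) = 1.00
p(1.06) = 7.06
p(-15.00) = -9.00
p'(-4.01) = 1.00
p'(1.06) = 1.00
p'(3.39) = 1.00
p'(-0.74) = 1.00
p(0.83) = 6.83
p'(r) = 1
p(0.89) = 6.89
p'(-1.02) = 1.00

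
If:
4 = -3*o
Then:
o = -4/3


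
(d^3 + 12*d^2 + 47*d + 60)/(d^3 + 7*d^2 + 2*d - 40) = (d + 3)/(d - 2)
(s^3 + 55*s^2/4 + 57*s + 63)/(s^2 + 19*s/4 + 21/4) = (s^2 + 12*s + 36)/(s + 3)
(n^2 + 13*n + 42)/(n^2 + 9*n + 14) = (n + 6)/(n + 2)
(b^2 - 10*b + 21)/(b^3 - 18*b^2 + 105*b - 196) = (b - 3)/(b^2 - 11*b + 28)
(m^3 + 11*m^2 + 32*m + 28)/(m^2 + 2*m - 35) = (m^2 + 4*m + 4)/(m - 5)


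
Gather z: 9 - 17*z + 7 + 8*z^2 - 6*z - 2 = 8*z^2 - 23*z + 14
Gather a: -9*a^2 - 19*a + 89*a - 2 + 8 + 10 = -9*a^2 + 70*a + 16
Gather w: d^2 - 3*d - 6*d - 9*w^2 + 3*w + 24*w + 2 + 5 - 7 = d^2 - 9*d - 9*w^2 + 27*w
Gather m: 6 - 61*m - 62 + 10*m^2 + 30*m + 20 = 10*m^2 - 31*m - 36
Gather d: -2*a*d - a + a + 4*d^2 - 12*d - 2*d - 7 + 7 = 4*d^2 + d*(-2*a - 14)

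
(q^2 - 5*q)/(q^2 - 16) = q*(q - 5)/(q^2 - 16)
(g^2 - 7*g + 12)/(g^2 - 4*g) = (g - 3)/g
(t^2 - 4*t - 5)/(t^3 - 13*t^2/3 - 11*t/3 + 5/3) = 3/(3*t - 1)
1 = 1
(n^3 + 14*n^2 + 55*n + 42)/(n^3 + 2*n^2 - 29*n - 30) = (n + 7)/(n - 5)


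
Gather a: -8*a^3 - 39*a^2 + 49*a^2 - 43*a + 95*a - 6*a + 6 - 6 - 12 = -8*a^3 + 10*a^2 + 46*a - 12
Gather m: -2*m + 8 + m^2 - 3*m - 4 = m^2 - 5*m + 4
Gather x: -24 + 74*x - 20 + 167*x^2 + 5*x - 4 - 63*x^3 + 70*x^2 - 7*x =-63*x^3 + 237*x^2 + 72*x - 48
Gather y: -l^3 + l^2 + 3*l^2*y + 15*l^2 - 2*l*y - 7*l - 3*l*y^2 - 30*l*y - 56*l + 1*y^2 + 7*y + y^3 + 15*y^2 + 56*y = -l^3 + 16*l^2 - 63*l + y^3 + y^2*(16 - 3*l) + y*(3*l^2 - 32*l + 63)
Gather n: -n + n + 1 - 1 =0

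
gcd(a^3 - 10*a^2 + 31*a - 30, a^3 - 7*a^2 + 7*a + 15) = a^2 - 8*a + 15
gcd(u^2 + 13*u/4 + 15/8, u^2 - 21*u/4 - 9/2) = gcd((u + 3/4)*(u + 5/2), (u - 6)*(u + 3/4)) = u + 3/4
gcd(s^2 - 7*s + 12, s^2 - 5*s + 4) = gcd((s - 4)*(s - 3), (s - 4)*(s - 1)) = s - 4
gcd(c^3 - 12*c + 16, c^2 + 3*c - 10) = c - 2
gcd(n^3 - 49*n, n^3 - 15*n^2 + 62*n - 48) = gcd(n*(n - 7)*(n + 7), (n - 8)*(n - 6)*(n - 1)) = 1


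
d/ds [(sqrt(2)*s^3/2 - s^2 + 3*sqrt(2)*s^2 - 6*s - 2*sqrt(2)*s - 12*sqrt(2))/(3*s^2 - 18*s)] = (sqrt(2)*s^4 - 12*sqrt(2)*s^3 - 32*sqrt(2)*s^2 + 24*s^2 + 48*sqrt(2)*s - 144*sqrt(2))/(6*s^2*(s^2 - 12*s + 36))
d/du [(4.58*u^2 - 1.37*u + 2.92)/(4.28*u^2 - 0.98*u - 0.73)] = (1.3752*u^2 - 31.682*u + 3.8617)/(18.3184*u^4 - 8.3888*u^3 - 5.2884*u^2 + 1.4308*u + 0.5329)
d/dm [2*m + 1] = 2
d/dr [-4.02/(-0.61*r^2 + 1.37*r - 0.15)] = (5.5074 - 4.9044*r)/(0.61*r^2 - 1.37*r + 0.15)^2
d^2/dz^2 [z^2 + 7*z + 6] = 2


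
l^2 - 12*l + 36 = (l - 6)^2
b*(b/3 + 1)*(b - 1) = b^3/3 + 2*b^2/3 - b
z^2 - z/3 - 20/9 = (z - 5/3)*(z + 4/3)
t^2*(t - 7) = t^3 - 7*t^2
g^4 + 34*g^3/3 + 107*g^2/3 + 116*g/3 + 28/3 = (g + 1/3)*(g + 2)^2*(g + 7)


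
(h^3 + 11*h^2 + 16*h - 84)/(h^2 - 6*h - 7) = (-h^3 - 11*h^2 - 16*h + 84)/(-h^2 + 6*h + 7)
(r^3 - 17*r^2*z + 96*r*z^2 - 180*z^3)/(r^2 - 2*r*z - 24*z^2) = (r^2 - 11*r*z + 30*z^2)/(r + 4*z)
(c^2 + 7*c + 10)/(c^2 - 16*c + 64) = (c^2 + 7*c + 10)/(c^2 - 16*c + 64)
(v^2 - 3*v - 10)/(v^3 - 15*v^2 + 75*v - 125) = (v + 2)/(v^2 - 10*v + 25)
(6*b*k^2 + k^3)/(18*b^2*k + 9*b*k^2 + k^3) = k/(3*b + k)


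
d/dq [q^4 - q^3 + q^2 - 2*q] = 4*q^3 - 3*q^2 + 2*q - 2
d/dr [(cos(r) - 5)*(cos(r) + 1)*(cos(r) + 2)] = (-3*cos(r)^2 + 4*cos(r) + 13)*sin(r)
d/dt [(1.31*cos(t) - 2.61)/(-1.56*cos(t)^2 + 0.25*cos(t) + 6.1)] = (-2.0436*cos(t)^2 + 8.1432*cos(t) - 8.6435)*sin(t)/(2.4336*cos(t)^4 - 0.78*cos(t)^3 - 18.9695*cos(t)^2 + 3.05*cos(t) + 37.21)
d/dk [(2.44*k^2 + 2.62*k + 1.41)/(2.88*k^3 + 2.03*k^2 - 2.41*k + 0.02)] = (-7.0272*k^4 - 15.0912*k^3 - 23.3814*k^2 - 5.627*k + 3.4505)/(8.2944*k^6 + 11.6928*k^5 - 9.7607*k^4 - 9.6694*k^3 + 5.8893*k^2 - 0.0964*k + 0.0004)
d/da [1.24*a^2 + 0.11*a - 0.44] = 2.48*a + 0.11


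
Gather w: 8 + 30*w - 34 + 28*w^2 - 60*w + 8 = 28*w^2 - 30*w - 18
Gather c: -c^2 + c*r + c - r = -c^2 + c*(r + 1) - r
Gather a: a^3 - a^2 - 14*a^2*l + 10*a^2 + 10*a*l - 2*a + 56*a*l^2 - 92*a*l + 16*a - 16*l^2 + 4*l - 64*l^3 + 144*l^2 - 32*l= a^3 + a^2*(9 - 14*l) + a*(56*l^2 - 82*l + 14) - 64*l^3 + 128*l^2 - 28*l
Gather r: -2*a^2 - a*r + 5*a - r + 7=-2*a^2 + 5*a + r*(-a - 1) + 7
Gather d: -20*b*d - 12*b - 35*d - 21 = -12*b + d*(-20*b - 35) - 21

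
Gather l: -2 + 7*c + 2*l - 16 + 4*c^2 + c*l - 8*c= 4*c^2 - c + l*(c + 2) - 18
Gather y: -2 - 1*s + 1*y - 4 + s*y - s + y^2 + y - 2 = -2*s + y^2 + y*(s + 2) - 8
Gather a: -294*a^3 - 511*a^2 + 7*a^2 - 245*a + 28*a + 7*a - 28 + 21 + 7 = -294*a^3 - 504*a^2 - 210*a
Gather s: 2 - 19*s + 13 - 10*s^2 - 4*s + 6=-10*s^2 - 23*s + 21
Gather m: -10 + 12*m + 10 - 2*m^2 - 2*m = -2*m^2 + 10*m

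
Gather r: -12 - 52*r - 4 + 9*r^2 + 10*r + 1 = 9*r^2 - 42*r - 15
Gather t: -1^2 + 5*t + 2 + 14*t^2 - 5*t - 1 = 14*t^2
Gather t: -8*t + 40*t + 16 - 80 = 32*t - 64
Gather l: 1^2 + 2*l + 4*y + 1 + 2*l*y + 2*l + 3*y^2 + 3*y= l*(2*y + 4) + 3*y^2 + 7*y + 2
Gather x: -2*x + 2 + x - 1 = 1 - x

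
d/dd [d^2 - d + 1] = 2*d - 1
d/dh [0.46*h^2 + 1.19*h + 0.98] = 0.92*h + 1.19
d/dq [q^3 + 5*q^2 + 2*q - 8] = 3*q^2 + 10*q + 2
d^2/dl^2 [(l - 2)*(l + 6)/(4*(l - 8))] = 42/(l^3 - 24*l^2 + 192*l - 512)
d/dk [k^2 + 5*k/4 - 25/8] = 2*k + 5/4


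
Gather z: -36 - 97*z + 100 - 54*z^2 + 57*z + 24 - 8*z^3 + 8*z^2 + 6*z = -8*z^3 - 46*z^2 - 34*z + 88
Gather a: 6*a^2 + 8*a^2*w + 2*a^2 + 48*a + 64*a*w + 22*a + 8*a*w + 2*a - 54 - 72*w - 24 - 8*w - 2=a^2*(8*w + 8) + a*(72*w + 72) - 80*w - 80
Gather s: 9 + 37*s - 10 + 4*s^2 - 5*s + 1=4*s^2 + 32*s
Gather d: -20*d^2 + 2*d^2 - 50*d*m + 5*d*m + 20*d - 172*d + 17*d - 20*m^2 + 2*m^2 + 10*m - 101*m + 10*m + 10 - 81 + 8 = -18*d^2 + d*(-45*m - 135) - 18*m^2 - 81*m - 63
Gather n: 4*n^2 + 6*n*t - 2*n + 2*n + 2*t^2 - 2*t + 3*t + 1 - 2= 4*n^2 + 6*n*t + 2*t^2 + t - 1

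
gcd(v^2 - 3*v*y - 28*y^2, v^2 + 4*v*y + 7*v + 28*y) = v + 4*y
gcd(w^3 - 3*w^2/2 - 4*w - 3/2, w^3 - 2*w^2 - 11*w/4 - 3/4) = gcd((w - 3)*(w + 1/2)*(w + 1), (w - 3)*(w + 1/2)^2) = w^2 - 5*w/2 - 3/2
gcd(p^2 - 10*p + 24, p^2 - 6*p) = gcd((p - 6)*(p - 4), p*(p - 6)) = p - 6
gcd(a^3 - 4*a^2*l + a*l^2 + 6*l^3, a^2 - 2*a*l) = a - 2*l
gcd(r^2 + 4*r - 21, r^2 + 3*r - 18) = r - 3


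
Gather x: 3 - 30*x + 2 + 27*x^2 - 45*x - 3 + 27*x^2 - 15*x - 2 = 54*x^2 - 90*x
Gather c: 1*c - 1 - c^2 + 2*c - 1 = -c^2 + 3*c - 2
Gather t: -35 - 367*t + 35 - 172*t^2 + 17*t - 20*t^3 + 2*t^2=-20*t^3 - 170*t^2 - 350*t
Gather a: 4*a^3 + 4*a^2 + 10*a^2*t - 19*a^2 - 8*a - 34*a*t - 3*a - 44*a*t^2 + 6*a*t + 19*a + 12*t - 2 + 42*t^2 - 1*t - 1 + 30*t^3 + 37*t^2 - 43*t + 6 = 4*a^3 + a^2*(10*t - 15) + a*(-44*t^2 - 28*t + 8) + 30*t^3 + 79*t^2 - 32*t + 3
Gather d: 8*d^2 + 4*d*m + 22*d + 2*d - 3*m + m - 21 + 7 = 8*d^2 + d*(4*m + 24) - 2*m - 14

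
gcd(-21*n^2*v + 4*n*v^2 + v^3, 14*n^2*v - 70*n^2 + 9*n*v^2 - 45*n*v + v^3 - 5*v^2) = 7*n + v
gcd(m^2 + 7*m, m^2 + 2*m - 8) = 1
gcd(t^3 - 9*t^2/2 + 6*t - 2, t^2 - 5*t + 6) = t - 2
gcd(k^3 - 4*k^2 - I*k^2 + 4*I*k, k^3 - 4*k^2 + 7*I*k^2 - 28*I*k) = k^2 - 4*k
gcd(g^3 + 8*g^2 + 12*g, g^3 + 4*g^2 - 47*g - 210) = g + 6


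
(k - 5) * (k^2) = k^3 - 5*k^2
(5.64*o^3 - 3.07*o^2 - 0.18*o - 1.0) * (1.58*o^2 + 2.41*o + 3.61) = 8.9112*o^5 + 8.7418*o^4 + 12.6773*o^3 - 13.0965*o^2 - 3.0598*o - 3.61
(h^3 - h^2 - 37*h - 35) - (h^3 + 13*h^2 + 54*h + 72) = -14*h^2 - 91*h - 107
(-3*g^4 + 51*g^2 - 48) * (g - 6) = -3*g^5 + 18*g^4 + 51*g^3 - 306*g^2 - 48*g + 288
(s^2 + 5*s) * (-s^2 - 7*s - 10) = -s^4 - 12*s^3 - 45*s^2 - 50*s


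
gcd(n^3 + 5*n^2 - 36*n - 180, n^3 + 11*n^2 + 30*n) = n^2 + 11*n + 30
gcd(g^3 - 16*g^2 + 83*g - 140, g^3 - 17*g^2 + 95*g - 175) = g^2 - 12*g + 35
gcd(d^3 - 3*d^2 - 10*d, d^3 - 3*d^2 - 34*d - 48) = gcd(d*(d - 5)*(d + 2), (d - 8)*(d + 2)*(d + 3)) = d + 2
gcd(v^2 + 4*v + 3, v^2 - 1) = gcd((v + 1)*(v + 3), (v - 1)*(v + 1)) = v + 1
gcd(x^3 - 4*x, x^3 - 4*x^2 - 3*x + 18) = x + 2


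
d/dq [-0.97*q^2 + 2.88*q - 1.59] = 2.88 - 1.94*q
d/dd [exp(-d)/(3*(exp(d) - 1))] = (1 - 2*exp(d))*exp(-d)/(3*(exp(2*d) - 2*exp(d) + 1))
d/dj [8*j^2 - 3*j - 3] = 16*j - 3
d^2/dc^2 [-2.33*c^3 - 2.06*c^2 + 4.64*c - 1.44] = -13.98*c - 4.12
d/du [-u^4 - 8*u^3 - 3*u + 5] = -4*u^3 - 24*u^2 - 3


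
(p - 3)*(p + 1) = p^2 - 2*p - 3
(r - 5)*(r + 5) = r^2 - 25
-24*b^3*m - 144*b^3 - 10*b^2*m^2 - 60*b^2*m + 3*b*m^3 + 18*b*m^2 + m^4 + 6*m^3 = (-3*b + m)*(2*b + m)*(4*b + m)*(m + 6)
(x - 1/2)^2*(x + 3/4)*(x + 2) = x^4 + 7*x^3/4 - x^2 - 13*x/16 + 3/8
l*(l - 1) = l^2 - l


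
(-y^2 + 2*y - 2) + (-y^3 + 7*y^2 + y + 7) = -y^3 + 6*y^2 + 3*y + 5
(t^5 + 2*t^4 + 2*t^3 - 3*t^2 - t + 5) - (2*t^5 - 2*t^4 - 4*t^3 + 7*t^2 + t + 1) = -t^5 + 4*t^4 + 6*t^3 - 10*t^2 - 2*t + 4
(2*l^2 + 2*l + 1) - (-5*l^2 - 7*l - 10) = 7*l^2 + 9*l + 11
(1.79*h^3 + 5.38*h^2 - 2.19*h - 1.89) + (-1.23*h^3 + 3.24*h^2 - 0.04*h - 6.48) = 0.56*h^3 + 8.62*h^2 - 2.23*h - 8.37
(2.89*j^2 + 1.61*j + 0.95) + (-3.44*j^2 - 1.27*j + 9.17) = -0.55*j^2 + 0.34*j + 10.12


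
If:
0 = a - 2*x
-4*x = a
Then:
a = 0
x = 0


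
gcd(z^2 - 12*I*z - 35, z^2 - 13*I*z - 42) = z - 7*I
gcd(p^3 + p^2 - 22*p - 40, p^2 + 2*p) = p + 2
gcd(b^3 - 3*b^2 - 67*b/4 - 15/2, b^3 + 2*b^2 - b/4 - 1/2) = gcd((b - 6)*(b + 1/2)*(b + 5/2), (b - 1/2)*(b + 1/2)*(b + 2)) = b + 1/2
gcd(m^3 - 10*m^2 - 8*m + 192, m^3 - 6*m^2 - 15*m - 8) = m - 8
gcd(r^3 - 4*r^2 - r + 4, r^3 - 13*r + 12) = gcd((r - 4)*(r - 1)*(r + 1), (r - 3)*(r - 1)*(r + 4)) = r - 1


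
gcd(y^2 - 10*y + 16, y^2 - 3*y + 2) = y - 2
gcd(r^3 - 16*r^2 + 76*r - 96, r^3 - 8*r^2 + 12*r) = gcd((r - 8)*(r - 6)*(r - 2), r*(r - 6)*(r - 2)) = r^2 - 8*r + 12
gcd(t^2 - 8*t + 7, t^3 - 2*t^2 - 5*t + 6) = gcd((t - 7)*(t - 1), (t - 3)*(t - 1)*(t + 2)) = t - 1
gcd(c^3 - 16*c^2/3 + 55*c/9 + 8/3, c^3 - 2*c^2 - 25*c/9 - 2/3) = c^2 - 8*c/3 - 1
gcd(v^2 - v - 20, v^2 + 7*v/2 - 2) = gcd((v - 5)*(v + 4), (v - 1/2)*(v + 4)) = v + 4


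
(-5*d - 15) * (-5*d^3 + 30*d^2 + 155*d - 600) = 25*d^4 - 75*d^3 - 1225*d^2 + 675*d + 9000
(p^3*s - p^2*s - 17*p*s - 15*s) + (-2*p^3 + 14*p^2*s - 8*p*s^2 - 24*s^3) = p^3*s - 2*p^3 + 13*p^2*s - 8*p*s^2 - 17*p*s - 24*s^3 - 15*s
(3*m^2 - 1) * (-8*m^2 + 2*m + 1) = -24*m^4 + 6*m^3 + 11*m^2 - 2*m - 1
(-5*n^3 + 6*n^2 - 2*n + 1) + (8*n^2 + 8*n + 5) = -5*n^3 + 14*n^2 + 6*n + 6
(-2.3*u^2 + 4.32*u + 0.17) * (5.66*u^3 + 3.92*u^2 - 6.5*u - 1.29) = -13.018*u^5 + 15.4352*u^4 + 32.8466*u^3 - 24.4466*u^2 - 6.6778*u - 0.2193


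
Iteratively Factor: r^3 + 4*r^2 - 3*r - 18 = (r + 3)*(r^2 + r - 6) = (r - 2)*(r + 3)*(r + 3)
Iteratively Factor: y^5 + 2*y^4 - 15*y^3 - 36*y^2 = (y + 3)*(y^4 - y^3 - 12*y^2) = (y - 4)*(y + 3)*(y^3 + 3*y^2) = y*(y - 4)*(y + 3)*(y^2 + 3*y) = y*(y - 4)*(y + 3)^2*(y)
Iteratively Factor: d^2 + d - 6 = (d - 2)*(d + 3)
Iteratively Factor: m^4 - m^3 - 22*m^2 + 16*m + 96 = (m + 2)*(m^3 - 3*m^2 - 16*m + 48) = (m - 4)*(m + 2)*(m^2 + m - 12) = (m - 4)*(m + 2)*(m + 4)*(m - 3)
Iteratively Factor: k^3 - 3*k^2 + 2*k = (k)*(k^2 - 3*k + 2) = k*(k - 1)*(k - 2)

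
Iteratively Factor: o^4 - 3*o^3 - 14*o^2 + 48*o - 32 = (o - 4)*(o^3 + o^2 - 10*o + 8) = (o - 4)*(o - 2)*(o^2 + 3*o - 4) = (o - 4)*(o - 2)*(o - 1)*(o + 4)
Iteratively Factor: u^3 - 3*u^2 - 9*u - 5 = (u + 1)*(u^2 - 4*u - 5) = (u - 5)*(u + 1)*(u + 1)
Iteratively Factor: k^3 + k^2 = (k)*(k^2 + k) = k^2*(k + 1)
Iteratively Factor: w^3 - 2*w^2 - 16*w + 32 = (w - 2)*(w^2 - 16) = (w - 2)*(w + 4)*(w - 4)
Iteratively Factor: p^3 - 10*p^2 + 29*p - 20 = (p - 1)*(p^2 - 9*p + 20) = (p - 5)*(p - 1)*(p - 4)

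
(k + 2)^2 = k^2 + 4*k + 4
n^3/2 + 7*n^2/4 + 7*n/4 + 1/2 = (n/2 + 1/4)*(n + 1)*(n + 2)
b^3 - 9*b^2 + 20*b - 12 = (b - 6)*(b - 2)*(b - 1)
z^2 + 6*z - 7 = (z - 1)*(z + 7)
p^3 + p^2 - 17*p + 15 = (p - 3)*(p - 1)*(p + 5)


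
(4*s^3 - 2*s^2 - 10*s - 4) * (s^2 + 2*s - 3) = 4*s^5 + 6*s^4 - 26*s^3 - 18*s^2 + 22*s + 12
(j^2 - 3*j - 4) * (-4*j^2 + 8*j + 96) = -4*j^4 + 20*j^3 + 88*j^2 - 320*j - 384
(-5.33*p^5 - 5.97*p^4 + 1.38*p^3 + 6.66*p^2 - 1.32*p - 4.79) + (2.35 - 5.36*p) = -5.33*p^5 - 5.97*p^4 + 1.38*p^3 + 6.66*p^2 - 6.68*p - 2.44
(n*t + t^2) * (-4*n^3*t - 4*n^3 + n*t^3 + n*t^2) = -4*n^4*t^2 - 4*n^4*t - 4*n^3*t^3 - 4*n^3*t^2 + n^2*t^4 + n^2*t^3 + n*t^5 + n*t^4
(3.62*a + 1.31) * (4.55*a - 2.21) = 16.471*a^2 - 2.0397*a - 2.8951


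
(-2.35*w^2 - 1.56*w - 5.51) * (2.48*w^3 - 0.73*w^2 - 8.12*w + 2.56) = -5.828*w^5 - 2.1533*w^4 + 6.556*w^3 + 10.6735*w^2 + 40.7476*w - 14.1056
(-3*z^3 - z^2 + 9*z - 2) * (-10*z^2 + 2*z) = 30*z^5 + 4*z^4 - 92*z^3 + 38*z^2 - 4*z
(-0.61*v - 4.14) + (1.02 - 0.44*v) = -1.05*v - 3.12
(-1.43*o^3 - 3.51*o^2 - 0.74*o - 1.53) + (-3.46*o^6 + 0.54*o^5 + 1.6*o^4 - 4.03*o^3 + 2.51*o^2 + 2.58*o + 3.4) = -3.46*o^6 + 0.54*o^5 + 1.6*o^4 - 5.46*o^3 - 1.0*o^2 + 1.84*o + 1.87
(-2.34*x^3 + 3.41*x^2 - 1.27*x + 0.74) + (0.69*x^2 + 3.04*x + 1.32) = -2.34*x^3 + 4.1*x^2 + 1.77*x + 2.06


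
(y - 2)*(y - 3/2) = y^2 - 7*y/2 + 3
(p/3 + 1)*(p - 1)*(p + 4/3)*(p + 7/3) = p^4/3 + 17*p^3/9 + 67*p^2/27 - 43*p/27 - 28/9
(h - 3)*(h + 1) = h^2 - 2*h - 3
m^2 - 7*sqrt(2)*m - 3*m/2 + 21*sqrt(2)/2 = (m - 3/2)*(m - 7*sqrt(2))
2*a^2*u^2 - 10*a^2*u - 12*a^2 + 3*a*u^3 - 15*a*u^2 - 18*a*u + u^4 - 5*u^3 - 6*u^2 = (a + u)*(2*a + u)*(u - 6)*(u + 1)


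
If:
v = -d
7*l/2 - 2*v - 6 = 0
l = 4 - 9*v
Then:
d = -16/67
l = 124/67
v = 16/67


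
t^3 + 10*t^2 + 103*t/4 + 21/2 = (t + 1/2)*(t + 7/2)*(t + 6)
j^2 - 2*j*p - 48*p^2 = (j - 8*p)*(j + 6*p)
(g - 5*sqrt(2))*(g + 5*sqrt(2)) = g^2 - 50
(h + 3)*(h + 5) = h^2 + 8*h + 15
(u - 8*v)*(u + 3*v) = u^2 - 5*u*v - 24*v^2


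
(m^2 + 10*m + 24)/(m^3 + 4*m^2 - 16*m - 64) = (m + 6)/(m^2 - 16)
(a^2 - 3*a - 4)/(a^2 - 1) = (a - 4)/(a - 1)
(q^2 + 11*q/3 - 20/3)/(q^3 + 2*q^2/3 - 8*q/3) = (q + 5)/(q*(q + 2))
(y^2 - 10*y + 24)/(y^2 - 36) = (y - 4)/(y + 6)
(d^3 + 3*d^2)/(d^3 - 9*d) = d/(d - 3)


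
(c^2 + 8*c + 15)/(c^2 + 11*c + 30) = (c + 3)/(c + 6)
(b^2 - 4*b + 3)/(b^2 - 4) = (b^2 - 4*b + 3)/(b^2 - 4)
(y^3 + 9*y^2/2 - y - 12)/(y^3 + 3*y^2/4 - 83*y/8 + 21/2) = 4*(y + 2)/(4*y - 7)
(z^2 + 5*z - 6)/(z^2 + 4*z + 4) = (z^2 + 5*z - 6)/(z^2 + 4*z + 4)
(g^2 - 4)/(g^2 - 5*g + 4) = (g^2 - 4)/(g^2 - 5*g + 4)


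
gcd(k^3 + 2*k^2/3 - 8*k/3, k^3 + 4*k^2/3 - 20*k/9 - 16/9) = k^2 + 2*k/3 - 8/3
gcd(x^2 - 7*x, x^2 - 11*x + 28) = x - 7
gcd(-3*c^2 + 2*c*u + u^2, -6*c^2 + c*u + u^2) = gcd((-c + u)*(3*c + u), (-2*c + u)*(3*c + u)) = 3*c + u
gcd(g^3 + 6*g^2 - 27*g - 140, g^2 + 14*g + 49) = g + 7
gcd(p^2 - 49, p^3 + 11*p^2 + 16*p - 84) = p + 7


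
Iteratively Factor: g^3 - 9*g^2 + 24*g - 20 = (g - 5)*(g^2 - 4*g + 4) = (g - 5)*(g - 2)*(g - 2)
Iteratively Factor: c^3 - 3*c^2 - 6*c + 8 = (c + 2)*(c^2 - 5*c + 4) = (c - 4)*(c + 2)*(c - 1)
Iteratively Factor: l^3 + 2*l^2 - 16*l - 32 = (l - 4)*(l^2 + 6*l + 8) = (l - 4)*(l + 4)*(l + 2)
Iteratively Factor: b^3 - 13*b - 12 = (b + 1)*(b^2 - b - 12) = (b + 1)*(b + 3)*(b - 4)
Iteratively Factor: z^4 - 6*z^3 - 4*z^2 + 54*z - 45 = (z - 3)*(z^3 - 3*z^2 - 13*z + 15) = (z - 3)*(z + 3)*(z^2 - 6*z + 5) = (z - 5)*(z - 3)*(z + 3)*(z - 1)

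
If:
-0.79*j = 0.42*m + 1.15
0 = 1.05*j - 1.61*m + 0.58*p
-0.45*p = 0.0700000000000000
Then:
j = -1.06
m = -0.75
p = -0.16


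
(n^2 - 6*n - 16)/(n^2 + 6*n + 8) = (n - 8)/(n + 4)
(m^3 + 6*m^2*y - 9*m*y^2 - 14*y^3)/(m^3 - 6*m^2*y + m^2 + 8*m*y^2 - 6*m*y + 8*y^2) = (-m^2 - 8*m*y - 7*y^2)/(-m^2 + 4*m*y - m + 4*y)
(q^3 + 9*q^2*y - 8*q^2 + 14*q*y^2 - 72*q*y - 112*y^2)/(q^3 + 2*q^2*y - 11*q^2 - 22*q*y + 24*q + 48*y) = (q + 7*y)/(q - 3)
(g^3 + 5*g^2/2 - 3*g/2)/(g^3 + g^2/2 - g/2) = (g + 3)/(g + 1)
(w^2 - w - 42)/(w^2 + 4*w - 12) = (w - 7)/(w - 2)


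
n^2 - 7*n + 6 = (n - 6)*(n - 1)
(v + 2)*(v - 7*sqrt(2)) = v^2 - 7*sqrt(2)*v + 2*v - 14*sqrt(2)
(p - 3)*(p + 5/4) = p^2 - 7*p/4 - 15/4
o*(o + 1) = o^2 + o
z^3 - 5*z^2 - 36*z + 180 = (z - 6)*(z - 5)*(z + 6)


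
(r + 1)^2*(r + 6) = r^3 + 8*r^2 + 13*r + 6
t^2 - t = t*(t - 1)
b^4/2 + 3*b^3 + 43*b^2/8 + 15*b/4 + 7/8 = (b/2 + 1/2)*(b + 1/2)*(b + 1)*(b + 7/2)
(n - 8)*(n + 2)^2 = n^3 - 4*n^2 - 28*n - 32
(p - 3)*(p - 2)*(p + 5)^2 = p^4 + 5*p^3 - 19*p^2 - 65*p + 150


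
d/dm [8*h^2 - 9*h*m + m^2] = -9*h + 2*m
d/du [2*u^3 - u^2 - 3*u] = 6*u^2 - 2*u - 3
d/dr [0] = 0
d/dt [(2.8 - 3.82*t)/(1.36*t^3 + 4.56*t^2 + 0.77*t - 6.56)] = (10.3904*t^3 + 5.9952*t^2 - 25.536*t + 22.9032)/(1.8496*t^6 + 12.4032*t^5 + 22.888*t^4 - 10.8208*t^3 - 59.2343*t^2 - 10.1024*t + 43.0336)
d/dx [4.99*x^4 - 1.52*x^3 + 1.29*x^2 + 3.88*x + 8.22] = 19.96*x^3 - 4.56*x^2 + 2.58*x + 3.88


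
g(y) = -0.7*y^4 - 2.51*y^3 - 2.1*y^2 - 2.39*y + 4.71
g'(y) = -2.8*y^3 - 7.53*y^2 - 4.2*y - 2.39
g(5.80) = -1361.68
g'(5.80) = -826.37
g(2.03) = -41.68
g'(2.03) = -65.37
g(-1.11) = 7.15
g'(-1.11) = -3.18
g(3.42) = -224.19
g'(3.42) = -216.83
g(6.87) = -2483.96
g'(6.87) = -1294.52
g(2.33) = -64.64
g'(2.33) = -88.47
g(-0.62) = 5.88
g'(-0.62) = -2.01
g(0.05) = 4.58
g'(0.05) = -2.62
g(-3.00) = 4.05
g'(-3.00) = 18.04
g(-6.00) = -421.59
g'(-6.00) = 356.53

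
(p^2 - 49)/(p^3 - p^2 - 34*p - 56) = (p + 7)/(p^2 + 6*p + 8)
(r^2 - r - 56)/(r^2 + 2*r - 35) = (r - 8)/(r - 5)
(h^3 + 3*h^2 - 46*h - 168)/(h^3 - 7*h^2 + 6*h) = (h^3 + 3*h^2 - 46*h - 168)/(h*(h^2 - 7*h + 6))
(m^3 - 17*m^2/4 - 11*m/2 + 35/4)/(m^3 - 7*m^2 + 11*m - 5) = (m + 7/4)/(m - 1)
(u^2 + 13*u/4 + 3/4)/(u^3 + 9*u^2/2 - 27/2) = (4*u + 1)/(2*(2*u^2 + 3*u - 9))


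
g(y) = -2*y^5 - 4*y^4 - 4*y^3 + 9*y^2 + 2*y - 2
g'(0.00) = 2.00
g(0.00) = -2.00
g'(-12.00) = -181654.00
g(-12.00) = 422902.00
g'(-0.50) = -8.62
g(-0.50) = -0.44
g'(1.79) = -198.66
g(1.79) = -70.34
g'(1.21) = -43.57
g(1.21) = -7.25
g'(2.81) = -1020.67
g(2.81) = -613.86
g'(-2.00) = -114.00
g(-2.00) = 62.00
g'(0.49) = 5.48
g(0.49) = 0.38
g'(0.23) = 5.28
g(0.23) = -1.13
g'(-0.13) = -0.51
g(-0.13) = -2.10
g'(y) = -10*y^4 - 16*y^3 - 12*y^2 + 18*y + 2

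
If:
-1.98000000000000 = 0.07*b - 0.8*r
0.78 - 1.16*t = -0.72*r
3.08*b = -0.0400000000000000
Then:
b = -0.01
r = 2.47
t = 2.21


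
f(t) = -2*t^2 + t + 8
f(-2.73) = -9.64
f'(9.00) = -35.00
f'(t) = 1 - 4*t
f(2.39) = -1.03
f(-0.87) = 5.62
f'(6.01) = -23.04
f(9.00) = -145.00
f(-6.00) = -70.00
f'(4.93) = -18.72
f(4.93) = -35.68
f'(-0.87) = 4.48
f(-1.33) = 3.13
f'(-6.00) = 25.00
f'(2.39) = -8.56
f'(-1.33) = 6.32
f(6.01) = -58.23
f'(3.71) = -13.84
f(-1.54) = 1.72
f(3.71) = -15.82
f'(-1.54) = 7.16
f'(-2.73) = 11.92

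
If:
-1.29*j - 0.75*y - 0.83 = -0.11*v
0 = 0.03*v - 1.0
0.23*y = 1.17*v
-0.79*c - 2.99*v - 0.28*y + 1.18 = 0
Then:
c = -184.77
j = -96.39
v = 33.33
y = 169.57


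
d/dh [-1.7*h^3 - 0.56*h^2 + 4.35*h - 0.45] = -5.1*h^2 - 1.12*h + 4.35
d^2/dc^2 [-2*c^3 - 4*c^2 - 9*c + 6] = -12*c - 8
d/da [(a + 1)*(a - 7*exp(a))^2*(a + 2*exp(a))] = (a - 7*exp(a))*((a + 1)*(a - 7*exp(a))*(2*exp(a) + 1) - 2*(a + 1)*(a + 2*exp(a))*(7*exp(a) - 1) + (a - 7*exp(a))*(a + 2*exp(a)))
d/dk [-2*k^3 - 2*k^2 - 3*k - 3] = -6*k^2 - 4*k - 3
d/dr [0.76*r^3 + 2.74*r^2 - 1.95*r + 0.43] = 2.28*r^2 + 5.48*r - 1.95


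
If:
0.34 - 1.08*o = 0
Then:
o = 0.31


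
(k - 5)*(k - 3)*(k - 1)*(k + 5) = k^4 - 4*k^3 - 22*k^2 + 100*k - 75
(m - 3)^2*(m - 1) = m^3 - 7*m^2 + 15*m - 9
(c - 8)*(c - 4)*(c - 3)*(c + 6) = c^4 - 9*c^3 - 22*c^2 + 312*c - 576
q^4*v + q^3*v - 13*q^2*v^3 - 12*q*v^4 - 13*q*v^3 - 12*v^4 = (q - 4*v)*(q + v)*(q + 3*v)*(q*v + v)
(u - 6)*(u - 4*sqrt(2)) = u^2 - 6*u - 4*sqrt(2)*u + 24*sqrt(2)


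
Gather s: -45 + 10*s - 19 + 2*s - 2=12*s - 66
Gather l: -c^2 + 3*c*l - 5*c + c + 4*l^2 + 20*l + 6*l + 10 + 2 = -c^2 - 4*c + 4*l^2 + l*(3*c + 26) + 12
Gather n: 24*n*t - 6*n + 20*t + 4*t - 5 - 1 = n*(24*t - 6) + 24*t - 6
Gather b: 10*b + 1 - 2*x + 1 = 10*b - 2*x + 2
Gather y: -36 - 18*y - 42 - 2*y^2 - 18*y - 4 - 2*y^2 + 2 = -4*y^2 - 36*y - 80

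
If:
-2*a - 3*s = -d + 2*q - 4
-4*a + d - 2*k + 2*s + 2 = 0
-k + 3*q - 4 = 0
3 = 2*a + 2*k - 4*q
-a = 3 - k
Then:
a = 19/8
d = 55/4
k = 43/8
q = 25/8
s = 9/4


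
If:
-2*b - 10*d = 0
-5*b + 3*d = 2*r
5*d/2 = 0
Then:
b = 0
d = 0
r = 0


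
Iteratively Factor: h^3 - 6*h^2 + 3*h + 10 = (h - 2)*(h^2 - 4*h - 5) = (h - 5)*(h - 2)*(h + 1)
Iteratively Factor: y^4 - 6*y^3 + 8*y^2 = (y)*(y^3 - 6*y^2 + 8*y) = y^2*(y^2 - 6*y + 8) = y^2*(y - 4)*(y - 2)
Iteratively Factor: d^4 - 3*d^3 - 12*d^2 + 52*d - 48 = (d + 4)*(d^3 - 7*d^2 + 16*d - 12) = (d - 3)*(d + 4)*(d^2 - 4*d + 4) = (d - 3)*(d - 2)*(d + 4)*(d - 2)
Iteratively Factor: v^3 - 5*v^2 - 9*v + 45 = (v + 3)*(v^2 - 8*v + 15) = (v - 3)*(v + 3)*(v - 5)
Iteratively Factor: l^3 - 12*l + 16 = (l - 2)*(l^2 + 2*l - 8) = (l - 2)*(l + 4)*(l - 2)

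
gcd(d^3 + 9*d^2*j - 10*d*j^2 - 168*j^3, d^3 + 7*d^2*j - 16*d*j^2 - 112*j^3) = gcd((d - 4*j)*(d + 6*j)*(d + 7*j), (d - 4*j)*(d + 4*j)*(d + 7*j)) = d^2 + 3*d*j - 28*j^2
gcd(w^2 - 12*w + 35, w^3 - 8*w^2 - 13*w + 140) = w^2 - 12*w + 35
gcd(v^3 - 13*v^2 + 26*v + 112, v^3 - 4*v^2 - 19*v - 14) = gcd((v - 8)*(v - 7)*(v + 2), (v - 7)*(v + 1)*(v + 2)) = v^2 - 5*v - 14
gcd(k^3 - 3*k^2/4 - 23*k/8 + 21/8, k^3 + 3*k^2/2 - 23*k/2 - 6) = 1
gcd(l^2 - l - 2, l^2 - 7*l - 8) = l + 1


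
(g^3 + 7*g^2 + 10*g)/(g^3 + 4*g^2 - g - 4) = g*(g^2 + 7*g + 10)/(g^3 + 4*g^2 - g - 4)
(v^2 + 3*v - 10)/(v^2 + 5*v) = (v - 2)/v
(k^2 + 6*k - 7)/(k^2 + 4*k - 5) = (k + 7)/(k + 5)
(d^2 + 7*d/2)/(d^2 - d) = (d + 7/2)/(d - 1)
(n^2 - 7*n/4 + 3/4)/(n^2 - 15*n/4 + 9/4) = (n - 1)/(n - 3)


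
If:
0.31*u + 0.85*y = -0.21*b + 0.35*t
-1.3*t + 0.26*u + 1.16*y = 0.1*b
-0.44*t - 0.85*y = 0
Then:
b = 8.66036533559898*y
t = -1.93181818181818*y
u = -10.7897196261682*y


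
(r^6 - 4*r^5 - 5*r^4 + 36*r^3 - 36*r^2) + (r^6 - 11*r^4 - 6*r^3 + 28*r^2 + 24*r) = 2*r^6 - 4*r^5 - 16*r^4 + 30*r^3 - 8*r^2 + 24*r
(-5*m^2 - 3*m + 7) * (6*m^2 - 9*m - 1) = -30*m^4 + 27*m^3 + 74*m^2 - 60*m - 7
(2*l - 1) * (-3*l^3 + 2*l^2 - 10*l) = -6*l^4 + 7*l^3 - 22*l^2 + 10*l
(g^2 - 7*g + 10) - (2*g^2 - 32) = -g^2 - 7*g + 42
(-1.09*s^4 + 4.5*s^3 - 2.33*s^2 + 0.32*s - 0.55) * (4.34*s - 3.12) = -4.7306*s^5 + 22.9308*s^4 - 24.1522*s^3 + 8.6584*s^2 - 3.3854*s + 1.716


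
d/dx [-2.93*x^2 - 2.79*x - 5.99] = -5.86*x - 2.79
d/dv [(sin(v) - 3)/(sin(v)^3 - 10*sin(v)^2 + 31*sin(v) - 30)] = (7 - 2*sin(v))*cos(v)/((sin(v) - 5)^2*(sin(v) - 2)^2)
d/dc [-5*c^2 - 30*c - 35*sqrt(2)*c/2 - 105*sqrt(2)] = -10*c - 30 - 35*sqrt(2)/2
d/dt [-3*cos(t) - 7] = 3*sin(t)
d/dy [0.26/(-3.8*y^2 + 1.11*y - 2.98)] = (1.976*y - 0.2886)/(3.8*y^2 - 1.11*y + 2.98)^2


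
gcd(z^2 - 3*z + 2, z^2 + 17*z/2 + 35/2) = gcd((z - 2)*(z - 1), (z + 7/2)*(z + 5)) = 1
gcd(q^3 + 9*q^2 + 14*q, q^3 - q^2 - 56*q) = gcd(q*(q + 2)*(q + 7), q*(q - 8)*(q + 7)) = q^2 + 7*q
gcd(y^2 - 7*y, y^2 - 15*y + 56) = y - 7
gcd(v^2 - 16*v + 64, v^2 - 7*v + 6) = 1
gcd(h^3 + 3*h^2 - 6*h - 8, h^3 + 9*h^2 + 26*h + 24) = h + 4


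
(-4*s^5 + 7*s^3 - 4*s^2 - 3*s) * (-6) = 24*s^5 - 42*s^3 + 24*s^2 + 18*s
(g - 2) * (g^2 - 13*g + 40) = g^3 - 15*g^2 + 66*g - 80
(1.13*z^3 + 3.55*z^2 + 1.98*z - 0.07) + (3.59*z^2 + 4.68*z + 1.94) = 1.13*z^3 + 7.14*z^2 + 6.66*z + 1.87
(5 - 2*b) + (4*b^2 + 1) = 4*b^2 - 2*b + 6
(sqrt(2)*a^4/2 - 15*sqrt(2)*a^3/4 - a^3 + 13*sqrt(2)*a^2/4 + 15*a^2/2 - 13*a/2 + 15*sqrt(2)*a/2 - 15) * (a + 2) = sqrt(2)*a^5/2 - 11*sqrt(2)*a^4/4 - a^4 - 17*sqrt(2)*a^3/4 + 11*a^3/2 + 17*a^2/2 + 14*sqrt(2)*a^2 - 28*a + 15*sqrt(2)*a - 30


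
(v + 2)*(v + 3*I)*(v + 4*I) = v^3 + 2*v^2 + 7*I*v^2 - 12*v + 14*I*v - 24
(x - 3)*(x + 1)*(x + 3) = x^3 + x^2 - 9*x - 9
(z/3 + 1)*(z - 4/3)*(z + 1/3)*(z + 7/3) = z^4/3 + 13*z^3/9 + 11*z^2/27 - 253*z/81 - 28/27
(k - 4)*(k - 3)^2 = k^3 - 10*k^2 + 33*k - 36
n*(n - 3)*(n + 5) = n^3 + 2*n^2 - 15*n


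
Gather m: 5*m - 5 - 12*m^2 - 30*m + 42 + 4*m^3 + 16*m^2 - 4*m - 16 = 4*m^3 + 4*m^2 - 29*m + 21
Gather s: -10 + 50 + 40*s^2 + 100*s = 40*s^2 + 100*s + 40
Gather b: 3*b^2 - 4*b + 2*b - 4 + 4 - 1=3*b^2 - 2*b - 1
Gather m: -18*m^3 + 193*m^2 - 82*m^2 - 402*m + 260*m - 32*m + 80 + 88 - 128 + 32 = -18*m^3 + 111*m^2 - 174*m + 72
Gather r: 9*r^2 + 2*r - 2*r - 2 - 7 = 9*r^2 - 9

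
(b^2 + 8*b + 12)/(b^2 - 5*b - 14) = (b + 6)/(b - 7)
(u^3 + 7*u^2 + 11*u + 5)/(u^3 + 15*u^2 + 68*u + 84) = (u^3 + 7*u^2 + 11*u + 5)/(u^3 + 15*u^2 + 68*u + 84)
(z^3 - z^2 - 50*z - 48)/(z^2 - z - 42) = (z^2 - 7*z - 8)/(z - 7)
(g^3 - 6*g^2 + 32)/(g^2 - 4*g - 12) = (g^2 - 8*g + 16)/(g - 6)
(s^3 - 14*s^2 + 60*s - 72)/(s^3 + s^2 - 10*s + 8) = (s^2 - 12*s + 36)/(s^2 + 3*s - 4)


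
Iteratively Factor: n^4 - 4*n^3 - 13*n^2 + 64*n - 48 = (n - 4)*(n^3 - 13*n + 12) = (n - 4)*(n - 1)*(n^2 + n - 12) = (n - 4)*(n - 3)*(n - 1)*(n + 4)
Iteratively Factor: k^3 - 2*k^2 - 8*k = (k)*(k^2 - 2*k - 8) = k*(k + 2)*(k - 4)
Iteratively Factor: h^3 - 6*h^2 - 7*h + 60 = (h + 3)*(h^2 - 9*h + 20) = (h - 5)*(h + 3)*(h - 4)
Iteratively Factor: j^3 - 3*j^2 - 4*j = (j - 4)*(j^2 + j) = (j - 4)*(j + 1)*(j)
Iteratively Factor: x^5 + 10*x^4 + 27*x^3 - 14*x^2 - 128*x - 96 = (x - 2)*(x^4 + 12*x^3 + 51*x^2 + 88*x + 48) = (x - 2)*(x + 4)*(x^3 + 8*x^2 + 19*x + 12) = (x - 2)*(x + 4)^2*(x^2 + 4*x + 3) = (x - 2)*(x + 3)*(x + 4)^2*(x + 1)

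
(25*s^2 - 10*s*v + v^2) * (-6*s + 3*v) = -150*s^3 + 135*s^2*v - 36*s*v^2 + 3*v^3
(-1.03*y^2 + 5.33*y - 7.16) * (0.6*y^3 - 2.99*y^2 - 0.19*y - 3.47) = -0.618*y^5 + 6.2777*y^4 - 20.037*y^3 + 23.9698*y^2 - 17.1347*y + 24.8452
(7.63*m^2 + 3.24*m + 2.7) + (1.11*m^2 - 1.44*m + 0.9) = 8.74*m^2 + 1.8*m + 3.6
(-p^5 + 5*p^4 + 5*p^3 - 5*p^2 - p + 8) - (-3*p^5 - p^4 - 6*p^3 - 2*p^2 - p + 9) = 2*p^5 + 6*p^4 + 11*p^3 - 3*p^2 - 1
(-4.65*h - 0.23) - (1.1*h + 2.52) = -5.75*h - 2.75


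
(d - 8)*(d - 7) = d^2 - 15*d + 56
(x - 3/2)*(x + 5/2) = x^2 + x - 15/4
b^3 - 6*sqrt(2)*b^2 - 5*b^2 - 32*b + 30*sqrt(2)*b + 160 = (b - 5)*(b - 8*sqrt(2))*(b + 2*sqrt(2))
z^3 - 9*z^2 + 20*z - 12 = (z - 6)*(z - 2)*(z - 1)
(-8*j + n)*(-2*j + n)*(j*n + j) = 16*j^3*n + 16*j^3 - 10*j^2*n^2 - 10*j^2*n + j*n^3 + j*n^2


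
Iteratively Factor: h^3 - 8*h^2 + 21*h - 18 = (h - 3)*(h^2 - 5*h + 6) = (h - 3)^2*(h - 2)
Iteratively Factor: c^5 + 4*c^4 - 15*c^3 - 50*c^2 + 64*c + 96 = (c - 2)*(c^4 + 6*c^3 - 3*c^2 - 56*c - 48) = (c - 2)*(c + 1)*(c^3 + 5*c^2 - 8*c - 48) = (c - 3)*(c - 2)*(c + 1)*(c^2 + 8*c + 16) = (c - 3)*(c - 2)*(c + 1)*(c + 4)*(c + 4)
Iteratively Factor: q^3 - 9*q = (q)*(q^2 - 9) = q*(q + 3)*(q - 3)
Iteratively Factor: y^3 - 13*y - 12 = (y + 3)*(y^2 - 3*y - 4) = (y + 1)*(y + 3)*(y - 4)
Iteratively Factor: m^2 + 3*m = (m + 3)*(m)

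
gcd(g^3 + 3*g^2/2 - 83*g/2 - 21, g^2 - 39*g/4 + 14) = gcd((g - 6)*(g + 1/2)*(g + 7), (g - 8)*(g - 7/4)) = 1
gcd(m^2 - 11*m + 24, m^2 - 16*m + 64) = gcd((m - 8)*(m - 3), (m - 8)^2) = m - 8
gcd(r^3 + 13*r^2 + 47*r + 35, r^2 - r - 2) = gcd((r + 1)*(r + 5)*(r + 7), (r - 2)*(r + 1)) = r + 1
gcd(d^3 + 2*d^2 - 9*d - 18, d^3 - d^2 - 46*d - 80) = d + 2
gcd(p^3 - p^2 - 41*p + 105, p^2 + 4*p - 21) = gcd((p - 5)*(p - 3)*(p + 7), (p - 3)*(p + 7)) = p^2 + 4*p - 21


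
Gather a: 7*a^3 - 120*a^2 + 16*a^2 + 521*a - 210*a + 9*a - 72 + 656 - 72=7*a^3 - 104*a^2 + 320*a + 512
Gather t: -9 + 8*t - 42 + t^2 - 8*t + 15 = t^2 - 36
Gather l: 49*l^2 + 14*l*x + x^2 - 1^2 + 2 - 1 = 49*l^2 + 14*l*x + x^2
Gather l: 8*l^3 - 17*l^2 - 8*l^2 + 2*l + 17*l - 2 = 8*l^3 - 25*l^2 + 19*l - 2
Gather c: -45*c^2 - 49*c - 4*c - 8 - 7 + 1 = -45*c^2 - 53*c - 14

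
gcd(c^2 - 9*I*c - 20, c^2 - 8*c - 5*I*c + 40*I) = c - 5*I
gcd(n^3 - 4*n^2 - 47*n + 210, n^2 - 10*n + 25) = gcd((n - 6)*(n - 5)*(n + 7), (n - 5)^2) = n - 5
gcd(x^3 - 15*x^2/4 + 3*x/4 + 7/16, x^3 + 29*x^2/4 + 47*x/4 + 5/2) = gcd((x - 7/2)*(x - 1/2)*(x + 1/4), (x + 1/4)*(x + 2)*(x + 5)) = x + 1/4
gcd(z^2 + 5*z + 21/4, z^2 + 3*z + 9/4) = z + 3/2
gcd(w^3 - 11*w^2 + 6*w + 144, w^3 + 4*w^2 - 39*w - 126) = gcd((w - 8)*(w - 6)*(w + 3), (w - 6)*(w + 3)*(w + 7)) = w^2 - 3*w - 18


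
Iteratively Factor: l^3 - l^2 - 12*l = (l + 3)*(l^2 - 4*l) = (l - 4)*(l + 3)*(l)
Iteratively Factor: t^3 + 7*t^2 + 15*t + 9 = (t + 3)*(t^2 + 4*t + 3) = (t + 1)*(t + 3)*(t + 3)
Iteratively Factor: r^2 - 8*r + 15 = (r - 3)*(r - 5)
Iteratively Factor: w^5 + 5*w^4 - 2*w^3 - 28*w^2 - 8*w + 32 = (w + 2)*(w^4 + 3*w^3 - 8*w^2 - 12*w + 16) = (w - 2)*(w + 2)*(w^3 + 5*w^2 + 2*w - 8) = (w - 2)*(w - 1)*(w + 2)*(w^2 + 6*w + 8) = (w - 2)*(w - 1)*(w + 2)^2*(w + 4)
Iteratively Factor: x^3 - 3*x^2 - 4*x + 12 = (x + 2)*(x^2 - 5*x + 6) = (x - 3)*(x + 2)*(x - 2)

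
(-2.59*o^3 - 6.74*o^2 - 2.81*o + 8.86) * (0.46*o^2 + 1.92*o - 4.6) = -1.1914*o^5 - 8.0732*o^4 - 2.3194*o^3 + 29.6844*o^2 + 29.9372*o - 40.756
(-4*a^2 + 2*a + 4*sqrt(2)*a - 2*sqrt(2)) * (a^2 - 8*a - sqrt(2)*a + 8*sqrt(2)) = -4*a^4 + 8*sqrt(2)*a^3 + 34*a^3 - 68*sqrt(2)*a^2 - 24*a^2 + 32*sqrt(2)*a + 68*a - 32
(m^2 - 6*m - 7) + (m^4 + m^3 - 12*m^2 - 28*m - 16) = m^4 + m^3 - 11*m^2 - 34*m - 23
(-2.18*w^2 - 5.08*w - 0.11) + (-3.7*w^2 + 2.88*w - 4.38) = -5.88*w^2 - 2.2*w - 4.49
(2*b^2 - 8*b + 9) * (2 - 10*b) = -20*b^3 + 84*b^2 - 106*b + 18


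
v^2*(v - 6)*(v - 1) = v^4 - 7*v^3 + 6*v^2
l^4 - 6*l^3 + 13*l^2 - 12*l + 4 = (l - 2)^2*(l - 1)^2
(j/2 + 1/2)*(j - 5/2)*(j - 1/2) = j^3/2 - j^2 - 7*j/8 + 5/8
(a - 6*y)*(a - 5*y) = a^2 - 11*a*y + 30*y^2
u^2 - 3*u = u*(u - 3)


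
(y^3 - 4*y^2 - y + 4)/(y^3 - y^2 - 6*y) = (-y^3 + 4*y^2 + y - 4)/(y*(-y^2 + y + 6))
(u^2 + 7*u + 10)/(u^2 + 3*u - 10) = (u + 2)/(u - 2)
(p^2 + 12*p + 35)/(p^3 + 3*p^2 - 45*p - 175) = (p + 7)/(p^2 - 2*p - 35)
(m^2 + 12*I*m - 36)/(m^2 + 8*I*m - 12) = (m + 6*I)/(m + 2*I)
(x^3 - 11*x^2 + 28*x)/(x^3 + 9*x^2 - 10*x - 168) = x*(x - 7)/(x^2 + 13*x + 42)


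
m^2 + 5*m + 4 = (m + 1)*(m + 4)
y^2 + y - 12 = (y - 3)*(y + 4)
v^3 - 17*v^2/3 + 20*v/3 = v*(v - 4)*(v - 5/3)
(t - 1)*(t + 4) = t^2 + 3*t - 4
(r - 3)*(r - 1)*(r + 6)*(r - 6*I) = r^4 + 2*r^3 - 6*I*r^3 - 21*r^2 - 12*I*r^2 + 18*r + 126*I*r - 108*I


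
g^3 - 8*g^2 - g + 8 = (g - 8)*(g - 1)*(g + 1)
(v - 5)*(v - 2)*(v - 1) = v^3 - 8*v^2 + 17*v - 10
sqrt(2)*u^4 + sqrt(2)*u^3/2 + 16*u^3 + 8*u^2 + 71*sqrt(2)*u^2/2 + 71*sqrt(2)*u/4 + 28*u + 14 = (u + sqrt(2)/2)*(u + 7*sqrt(2)/2)*(u + 4*sqrt(2))*(sqrt(2)*u + sqrt(2)/2)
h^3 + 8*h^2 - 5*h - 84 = (h - 3)*(h + 4)*(h + 7)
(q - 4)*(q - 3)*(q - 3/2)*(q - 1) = q^4 - 19*q^3/2 + 31*q^2 - 81*q/2 + 18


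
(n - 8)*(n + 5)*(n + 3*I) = n^3 - 3*n^2 + 3*I*n^2 - 40*n - 9*I*n - 120*I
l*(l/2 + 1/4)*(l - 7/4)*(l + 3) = l^4/2 + 7*l^3/8 - 37*l^2/16 - 21*l/16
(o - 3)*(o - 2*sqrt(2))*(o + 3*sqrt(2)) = o^3 - 3*o^2 + sqrt(2)*o^2 - 12*o - 3*sqrt(2)*o + 36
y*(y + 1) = y^2 + y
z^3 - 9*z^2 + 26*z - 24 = (z - 4)*(z - 3)*(z - 2)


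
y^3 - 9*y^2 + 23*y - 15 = (y - 5)*(y - 3)*(y - 1)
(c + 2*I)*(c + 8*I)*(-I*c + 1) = -I*c^3 + 11*c^2 + 26*I*c - 16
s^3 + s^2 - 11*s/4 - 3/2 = (s - 3/2)*(s + 1/2)*(s + 2)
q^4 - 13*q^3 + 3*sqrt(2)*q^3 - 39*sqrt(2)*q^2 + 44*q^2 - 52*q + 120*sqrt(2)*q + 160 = (q - 8)*(q - 5)*(q + sqrt(2))*(q + 2*sqrt(2))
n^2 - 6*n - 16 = (n - 8)*(n + 2)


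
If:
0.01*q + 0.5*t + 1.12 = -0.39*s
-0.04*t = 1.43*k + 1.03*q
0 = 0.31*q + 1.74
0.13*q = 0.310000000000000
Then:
No Solution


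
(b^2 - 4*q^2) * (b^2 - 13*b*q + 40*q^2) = b^4 - 13*b^3*q + 36*b^2*q^2 + 52*b*q^3 - 160*q^4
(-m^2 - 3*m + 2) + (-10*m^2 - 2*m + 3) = -11*m^2 - 5*m + 5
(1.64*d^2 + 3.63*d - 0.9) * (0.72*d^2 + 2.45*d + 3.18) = 1.1808*d^4 + 6.6316*d^3 + 13.4607*d^2 + 9.3384*d - 2.862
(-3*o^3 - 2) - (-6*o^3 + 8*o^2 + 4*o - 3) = 3*o^3 - 8*o^2 - 4*o + 1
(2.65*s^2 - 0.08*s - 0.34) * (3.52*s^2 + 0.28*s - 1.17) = 9.328*s^4 + 0.4604*s^3 - 4.3197*s^2 - 0.00160000000000002*s + 0.3978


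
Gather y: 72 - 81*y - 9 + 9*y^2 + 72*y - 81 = 9*y^2 - 9*y - 18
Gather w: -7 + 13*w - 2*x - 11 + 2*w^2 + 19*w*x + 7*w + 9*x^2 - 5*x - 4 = 2*w^2 + w*(19*x + 20) + 9*x^2 - 7*x - 22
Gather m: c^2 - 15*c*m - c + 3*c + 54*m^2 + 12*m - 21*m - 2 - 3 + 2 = c^2 + 2*c + 54*m^2 + m*(-15*c - 9) - 3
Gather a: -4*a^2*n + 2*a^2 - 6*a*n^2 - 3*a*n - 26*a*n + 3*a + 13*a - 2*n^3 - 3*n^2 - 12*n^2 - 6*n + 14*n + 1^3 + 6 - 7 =a^2*(2 - 4*n) + a*(-6*n^2 - 29*n + 16) - 2*n^3 - 15*n^2 + 8*n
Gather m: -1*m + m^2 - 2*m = m^2 - 3*m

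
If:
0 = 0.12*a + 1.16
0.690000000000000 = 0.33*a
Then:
No Solution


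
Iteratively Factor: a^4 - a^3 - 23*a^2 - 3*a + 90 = (a + 3)*(a^3 - 4*a^2 - 11*a + 30) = (a + 3)^2*(a^2 - 7*a + 10) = (a - 5)*(a + 3)^2*(a - 2)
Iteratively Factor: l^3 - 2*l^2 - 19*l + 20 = (l + 4)*(l^2 - 6*l + 5) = (l - 5)*(l + 4)*(l - 1)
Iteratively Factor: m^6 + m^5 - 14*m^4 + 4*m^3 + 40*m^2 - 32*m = (m + 2)*(m^5 - m^4 - 12*m^3 + 28*m^2 - 16*m) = m*(m + 2)*(m^4 - m^3 - 12*m^2 + 28*m - 16) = m*(m - 2)*(m + 2)*(m^3 + m^2 - 10*m + 8) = m*(m - 2)*(m - 1)*(m + 2)*(m^2 + 2*m - 8) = m*(m - 2)^2*(m - 1)*(m + 2)*(m + 4)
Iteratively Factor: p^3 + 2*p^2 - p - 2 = (p + 2)*(p^2 - 1) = (p - 1)*(p + 2)*(p + 1)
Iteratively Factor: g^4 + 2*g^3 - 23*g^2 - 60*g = (g + 4)*(g^3 - 2*g^2 - 15*g) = (g - 5)*(g + 4)*(g^2 + 3*g) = g*(g - 5)*(g + 4)*(g + 3)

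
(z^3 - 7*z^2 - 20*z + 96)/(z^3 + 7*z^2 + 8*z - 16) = (z^2 - 11*z + 24)/(z^2 + 3*z - 4)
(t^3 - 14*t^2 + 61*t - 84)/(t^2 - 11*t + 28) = t - 3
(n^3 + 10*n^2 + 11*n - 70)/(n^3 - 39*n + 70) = (n + 5)/(n - 5)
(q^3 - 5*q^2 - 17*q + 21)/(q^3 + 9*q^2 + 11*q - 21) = (q - 7)/(q + 7)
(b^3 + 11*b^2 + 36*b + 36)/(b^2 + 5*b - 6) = (b^2 + 5*b + 6)/(b - 1)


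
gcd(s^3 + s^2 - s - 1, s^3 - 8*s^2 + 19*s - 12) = s - 1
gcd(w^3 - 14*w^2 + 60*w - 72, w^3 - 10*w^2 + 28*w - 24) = w^2 - 8*w + 12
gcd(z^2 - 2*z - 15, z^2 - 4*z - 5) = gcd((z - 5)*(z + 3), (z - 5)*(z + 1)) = z - 5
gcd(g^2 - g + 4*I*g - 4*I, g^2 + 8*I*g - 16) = g + 4*I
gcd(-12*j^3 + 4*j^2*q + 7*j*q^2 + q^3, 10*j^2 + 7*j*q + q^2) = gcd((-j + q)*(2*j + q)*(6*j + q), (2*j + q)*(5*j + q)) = 2*j + q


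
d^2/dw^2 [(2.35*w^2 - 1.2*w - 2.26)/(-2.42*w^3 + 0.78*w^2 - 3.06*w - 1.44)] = (-27.52508*w^6 + 42.16608*w^5 + 249.648168*w^4 + 18.864024*w^3 + 42.646176*w^2 - 71.531856*w + 27.079056)/(14.172488*w^9 - 13.703976*w^8 + 58.178736*w^7 - 9.83123999999999*w^6 + 57.255984*w^5 + 44.698392*w^4 + 23.085*w^3 + 35.598528*w^2 + 19.035648*w + 2.985984)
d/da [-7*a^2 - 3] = -14*a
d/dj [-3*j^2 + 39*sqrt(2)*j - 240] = -6*j + 39*sqrt(2)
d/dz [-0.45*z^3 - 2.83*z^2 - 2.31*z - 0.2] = -1.35*z^2 - 5.66*z - 2.31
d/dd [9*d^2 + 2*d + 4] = 18*d + 2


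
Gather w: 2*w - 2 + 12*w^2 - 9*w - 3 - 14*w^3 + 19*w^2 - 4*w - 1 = -14*w^3 + 31*w^2 - 11*w - 6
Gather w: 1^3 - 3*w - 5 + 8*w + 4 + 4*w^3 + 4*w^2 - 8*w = 4*w^3 + 4*w^2 - 3*w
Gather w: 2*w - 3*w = -w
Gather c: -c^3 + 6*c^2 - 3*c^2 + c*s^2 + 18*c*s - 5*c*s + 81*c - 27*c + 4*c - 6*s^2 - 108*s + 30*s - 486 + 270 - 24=-c^3 + 3*c^2 + c*(s^2 + 13*s + 58) - 6*s^2 - 78*s - 240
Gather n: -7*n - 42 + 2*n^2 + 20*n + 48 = 2*n^2 + 13*n + 6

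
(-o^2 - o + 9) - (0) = -o^2 - o + 9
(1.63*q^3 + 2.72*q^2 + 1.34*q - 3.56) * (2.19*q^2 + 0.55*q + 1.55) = 3.5697*q^5 + 6.8533*q^4 + 6.9571*q^3 - 2.8434*q^2 + 0.119*q - 5.518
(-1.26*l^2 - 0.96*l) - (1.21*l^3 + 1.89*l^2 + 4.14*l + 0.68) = -1.21*l^3 - 3.15*l^2 - 5.1*l - 0.68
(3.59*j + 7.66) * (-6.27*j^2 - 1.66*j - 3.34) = -22.5093*j^3 - 53.9876*j^2 - 24.7062*j - 25.5844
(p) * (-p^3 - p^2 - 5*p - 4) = -p^4 - p^3 - 5*p^2 - 4*p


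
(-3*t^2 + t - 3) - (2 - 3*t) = -3*t^2 + 4*t - 5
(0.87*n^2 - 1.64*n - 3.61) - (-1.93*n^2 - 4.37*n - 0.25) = 2.8*n^2 + 2.73*n - 3.36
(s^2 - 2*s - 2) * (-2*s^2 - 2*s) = -2*s^4 + 2*s^3 + 8*s^2 + 4*s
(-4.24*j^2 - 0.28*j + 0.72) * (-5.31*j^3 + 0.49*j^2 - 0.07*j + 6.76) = 22.5144*j^5 - 0.5908*j^4 - 3.6636*j^3 - 28.29*j^2 - 1.9432*j + 4.8672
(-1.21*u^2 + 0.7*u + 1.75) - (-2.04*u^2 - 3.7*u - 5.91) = 0.83*u^2 + 4.4*u + 7.66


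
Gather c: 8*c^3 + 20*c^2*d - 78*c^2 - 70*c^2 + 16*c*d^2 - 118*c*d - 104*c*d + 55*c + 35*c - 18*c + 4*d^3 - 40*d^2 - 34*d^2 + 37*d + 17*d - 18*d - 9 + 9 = 8*c^3 + c^2*(20*d - 148) + c*(16*d^2 - 222*d + 72) + 4*d^3 - 74*d^2 + 36*d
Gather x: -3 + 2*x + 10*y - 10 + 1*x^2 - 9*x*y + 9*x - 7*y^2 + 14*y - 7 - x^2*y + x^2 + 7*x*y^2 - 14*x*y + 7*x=x^2*(2 - y) + x*(7*y^2 - 23*y + 18) - 7*y^2 + 24*y - 20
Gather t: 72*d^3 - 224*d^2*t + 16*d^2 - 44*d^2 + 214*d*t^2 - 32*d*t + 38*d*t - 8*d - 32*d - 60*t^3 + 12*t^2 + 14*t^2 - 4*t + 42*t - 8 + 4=72*d^3 - 28*d^2 - 40*d - 60*t^3 + t^2*(214*d + 26) + t*(-224*d^2 + 6*d + 38) - 4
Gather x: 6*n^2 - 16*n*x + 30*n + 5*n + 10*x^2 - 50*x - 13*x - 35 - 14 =6*n^2 + 35*n + 10*x^2 + x*(-16*n - 63) - 49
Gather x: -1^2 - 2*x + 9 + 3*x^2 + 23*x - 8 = 3*x^2 + 21*x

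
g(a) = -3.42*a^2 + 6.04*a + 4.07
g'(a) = 6.04 - 6.84*a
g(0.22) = 5.23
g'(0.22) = 4.54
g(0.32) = 5.65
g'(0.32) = 3.85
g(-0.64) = -1.20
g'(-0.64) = 10.42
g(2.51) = -2.32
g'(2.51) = -11.13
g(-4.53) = -93.47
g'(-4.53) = 37.03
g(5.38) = -62.42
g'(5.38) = -30.76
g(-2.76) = -38.65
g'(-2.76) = 24.92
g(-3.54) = -60.17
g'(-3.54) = 30.25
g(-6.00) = -155.29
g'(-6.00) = 47.08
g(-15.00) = -856.03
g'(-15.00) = 108.64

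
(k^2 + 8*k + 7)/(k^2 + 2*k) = (k^2 + 8*k + 7)/(k*(k + 2))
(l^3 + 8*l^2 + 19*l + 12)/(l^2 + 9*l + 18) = (l^2 + 5*l + 4)/(l + 6)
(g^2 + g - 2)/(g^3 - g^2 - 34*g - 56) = (g - 1)/(g^2 - 3*g - 28)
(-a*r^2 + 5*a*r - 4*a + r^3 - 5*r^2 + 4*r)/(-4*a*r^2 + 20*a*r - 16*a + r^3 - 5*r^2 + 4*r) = (-a + r)/(-4*a + r)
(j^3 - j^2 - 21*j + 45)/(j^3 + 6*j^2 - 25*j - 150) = (j^2 - 6*j + 9)/(j^2 + j - 30)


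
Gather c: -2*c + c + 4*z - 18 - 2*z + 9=-c + 2*z - 9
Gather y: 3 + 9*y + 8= 9*y + 11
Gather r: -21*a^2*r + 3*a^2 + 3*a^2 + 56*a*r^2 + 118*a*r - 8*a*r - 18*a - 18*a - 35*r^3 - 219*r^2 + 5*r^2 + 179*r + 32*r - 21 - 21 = 6*a^2 - 36*a - 35*r^3 + r^2*(56*a - 214) + r*(-21*a^2 + 110*a + 211) - 42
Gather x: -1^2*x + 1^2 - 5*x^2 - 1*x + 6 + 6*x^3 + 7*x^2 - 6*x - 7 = 6*x^3 + 2*x^2 - 8*x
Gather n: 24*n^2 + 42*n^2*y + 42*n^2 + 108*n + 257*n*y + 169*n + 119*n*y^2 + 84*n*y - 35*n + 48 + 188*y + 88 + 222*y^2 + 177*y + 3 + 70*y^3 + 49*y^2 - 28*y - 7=n^2*(42*y + 66) + n*(119*y^2 + 341*y + 242) + 70*y^3 + 271*y^2 + 337*y + 132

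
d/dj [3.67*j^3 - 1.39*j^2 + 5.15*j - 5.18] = 11.01*j^2 - 2.78*j + 5.15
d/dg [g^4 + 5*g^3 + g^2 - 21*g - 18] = 4*g^3 + 15*g^2 + 2*g - 21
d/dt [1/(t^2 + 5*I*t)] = (-2*t - 5*I)/(t^2*(t + 5*I)^2)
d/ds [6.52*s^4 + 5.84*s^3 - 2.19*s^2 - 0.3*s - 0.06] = 26.08*s^3 + 17.52*s^2 - 4.38*s - 0.3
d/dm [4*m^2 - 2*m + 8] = 8*m - 2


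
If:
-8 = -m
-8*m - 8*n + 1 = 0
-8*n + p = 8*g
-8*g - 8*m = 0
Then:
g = -8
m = 8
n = -63/8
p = -127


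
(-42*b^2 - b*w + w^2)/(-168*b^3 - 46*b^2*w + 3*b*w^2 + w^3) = 1/(4*b + w)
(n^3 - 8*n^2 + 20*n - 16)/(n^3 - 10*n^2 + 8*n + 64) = (n^2 - 4*n + 4)/(n^2 - 6*n - 16)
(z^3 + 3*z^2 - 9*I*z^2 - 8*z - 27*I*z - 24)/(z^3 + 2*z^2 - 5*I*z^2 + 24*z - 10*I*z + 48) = (z^2 + z*(3 - I) - 3*I)/(z^2 + z*(2 + 3*I) + 6*I)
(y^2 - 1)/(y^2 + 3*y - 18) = (y^2 - 1)/(y^2 + 3*y - 18)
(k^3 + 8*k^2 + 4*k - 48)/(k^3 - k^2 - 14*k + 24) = (k + 6)/(k - 3)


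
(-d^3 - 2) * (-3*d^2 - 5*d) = 3*d^5 + 5*d^4 + 6*d^2 + 10*d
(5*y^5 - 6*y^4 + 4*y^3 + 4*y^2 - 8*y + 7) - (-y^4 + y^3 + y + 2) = 5*y^5 - 5*y^4 + 3*y^3 + 4*y^2 - 9*y + 5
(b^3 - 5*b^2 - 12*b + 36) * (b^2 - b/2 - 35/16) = b^5 - 11*b^4/2 - 187*b^3/16 + 847*b^2/16 + 33*b/4 - 315/4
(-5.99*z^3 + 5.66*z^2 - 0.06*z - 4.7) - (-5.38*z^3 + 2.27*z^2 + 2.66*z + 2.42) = -0.61*z^3 + 3.39*z^2 - 2.72*z - 7.12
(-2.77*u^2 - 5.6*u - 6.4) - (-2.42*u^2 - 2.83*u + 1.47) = -0.35*u^2 - 2.77*u - 7.87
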